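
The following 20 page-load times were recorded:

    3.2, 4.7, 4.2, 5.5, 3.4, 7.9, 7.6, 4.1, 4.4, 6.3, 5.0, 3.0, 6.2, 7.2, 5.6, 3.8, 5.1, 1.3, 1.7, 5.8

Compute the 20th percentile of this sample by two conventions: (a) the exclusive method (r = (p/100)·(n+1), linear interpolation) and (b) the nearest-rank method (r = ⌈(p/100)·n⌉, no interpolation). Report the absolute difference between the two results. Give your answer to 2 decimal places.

0.04

Sorted: 1.3, 1.7, 3.0, 3.2, 3.4, 3.8, 4.1, 4.2, 4.4, 4.7, 5.0, 5.1, 5.5, 5.6, 5.8, 6.2, 6.3, 7.2, 7.6, 7.9.
n = 20.
(a) r = 4.2; between ranks 4 (3.2) and 5 (3.4): 3.24.
(b) the nearest-rank method: rank 4 → 3.2.
|3.24 − 3.2| = 0.04.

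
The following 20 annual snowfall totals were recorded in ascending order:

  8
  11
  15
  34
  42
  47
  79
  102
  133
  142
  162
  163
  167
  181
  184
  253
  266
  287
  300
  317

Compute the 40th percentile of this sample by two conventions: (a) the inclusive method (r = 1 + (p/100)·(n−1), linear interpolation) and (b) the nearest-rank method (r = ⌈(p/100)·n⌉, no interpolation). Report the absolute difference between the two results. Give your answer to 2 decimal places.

18.60

n = 20.
(a) r = 8.6; between ranks 8 (102) and 9 (133): 120.6.
(b) the nearest-rank method: rank 8 → 102.
|120.6 − 102| = 18.6.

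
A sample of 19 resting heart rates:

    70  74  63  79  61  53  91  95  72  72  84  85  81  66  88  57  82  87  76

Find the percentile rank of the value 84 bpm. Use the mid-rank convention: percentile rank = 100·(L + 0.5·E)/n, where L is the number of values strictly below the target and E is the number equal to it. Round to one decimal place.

Sorted: 53, 57, 61, 63, 66, 70, 72, 72, 74, 76, 79, 81, 82, 84, 85, 87, 88, 91, 95.
Count below 84: L = 13; count equal: E = 1; n = 19.
Percentile rank = 100·(13 + 0.5·1)/19 = 100·13.5/19 = 71.05.

71.1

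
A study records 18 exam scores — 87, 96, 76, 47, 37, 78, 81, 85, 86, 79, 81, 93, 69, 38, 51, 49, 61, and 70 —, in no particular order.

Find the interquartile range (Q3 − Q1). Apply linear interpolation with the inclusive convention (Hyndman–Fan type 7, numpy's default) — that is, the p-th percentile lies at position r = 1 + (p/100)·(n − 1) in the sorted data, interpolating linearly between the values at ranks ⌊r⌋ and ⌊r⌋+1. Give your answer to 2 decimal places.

Sorted: 37, 38, 47, 49, 51, 61, 69, 70, 76, 78, 79, 81, 81, 85, 86, 87, 93, 96.
n = 18.
P25: r = 5.25; ranks 5–6 are 51, 61; interpolating gives 53.5.
P75: r = 13.75; ranks 13–14 are 81, 85; interpolating gives 84.
Difference: 84 − 53.5 = 30.5.

30.50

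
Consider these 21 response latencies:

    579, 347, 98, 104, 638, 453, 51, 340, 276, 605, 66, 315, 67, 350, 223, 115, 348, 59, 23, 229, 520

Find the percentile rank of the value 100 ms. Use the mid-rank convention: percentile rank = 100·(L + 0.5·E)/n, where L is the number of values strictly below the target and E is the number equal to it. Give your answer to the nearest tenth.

28.6

Sorted: 23, 51, 59, 66, 67, 98, 104, 115, 223, 229, 276, 315, 340, 347, 348, 350, 453, 520, 579, 605, 638.
Count below 100: L = 6; count equal: E = 0; n = 21.
Percentile rank = 100·(6 + 0.5·0)/21 = 100·6/21 = 28.57.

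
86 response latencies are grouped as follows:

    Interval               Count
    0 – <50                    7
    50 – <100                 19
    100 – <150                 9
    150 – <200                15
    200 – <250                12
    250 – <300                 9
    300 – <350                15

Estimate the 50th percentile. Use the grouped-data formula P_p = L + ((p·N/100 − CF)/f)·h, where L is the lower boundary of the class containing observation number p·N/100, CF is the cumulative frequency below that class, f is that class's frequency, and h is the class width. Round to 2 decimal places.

N = 86; target position k = 50/100 · 86 = 43.
Cumulative frequencies: 7, 26, 35, 50, 62, 71, 86.
Observation 43 falls in the class 150 – <200.
L = 150, CF = 35, f = 15, h = 50.
P50 = 150 + ((43 − 35)/15)·50 = 150 + 26.6667 = 176.667.

176.67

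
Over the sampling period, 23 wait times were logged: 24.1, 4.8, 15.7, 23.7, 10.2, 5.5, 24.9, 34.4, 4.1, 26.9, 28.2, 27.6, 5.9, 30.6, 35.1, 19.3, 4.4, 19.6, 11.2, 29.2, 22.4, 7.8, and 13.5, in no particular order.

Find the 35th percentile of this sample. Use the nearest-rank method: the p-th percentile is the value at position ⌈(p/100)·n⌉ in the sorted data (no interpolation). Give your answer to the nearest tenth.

13.5

Sorted: 4.1, 4.4, 4.8, 5.5, 5.9, 7.8, 10.2, 11.2, 13.5, 15.7, 19.3, 19.6, 22.4, 23.7, 24.1, 24.9, 26.9, 27.6, 28.2, 29.2, 30.6, 34.4, 35.1.
n = 23.
Position = ⌈35/100 · 23⌉ = ⌈8.05⌉ = 9.
The value at rank 9 is 13.5.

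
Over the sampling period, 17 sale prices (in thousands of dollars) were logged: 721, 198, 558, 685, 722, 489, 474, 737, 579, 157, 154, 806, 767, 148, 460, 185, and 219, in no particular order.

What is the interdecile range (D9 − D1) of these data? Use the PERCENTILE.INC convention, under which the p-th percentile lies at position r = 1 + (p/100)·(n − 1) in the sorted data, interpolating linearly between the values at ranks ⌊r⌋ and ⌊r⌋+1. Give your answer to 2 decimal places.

Sorted: 148, 154, 157, 185, 198, 219, 460, 474, 489, 558, 579, 685, 721, 722, 737, 767, 806.
n = 17.
P10: r = 2.6; ranks 2–3 are 154, 157; interpolating gives 155.8.
P90: r = 15.4; ranks 15–16 are 737, 767; interpolating gives 749.
Difference: 749 − 155.8 = 593.2.

593.20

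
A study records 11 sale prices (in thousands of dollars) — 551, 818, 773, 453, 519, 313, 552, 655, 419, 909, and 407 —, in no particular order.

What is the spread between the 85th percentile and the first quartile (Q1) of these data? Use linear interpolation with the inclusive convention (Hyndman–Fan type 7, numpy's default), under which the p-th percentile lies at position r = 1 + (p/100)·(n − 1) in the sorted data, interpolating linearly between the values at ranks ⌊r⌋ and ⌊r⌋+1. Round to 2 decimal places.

359.50

Sorted: 313, 407, 419, 453, 519, 551, 552, 655, 773, 818, 909.
n = 11.
P25: r = 3.5; ranks 3–4 are 419, 453; interpolating gives 436.
P85: r = 9.5; ranks 9–10 are 773, 818; interpolating gives 795.5.
Difference: 795.5 − 436 = 359.5.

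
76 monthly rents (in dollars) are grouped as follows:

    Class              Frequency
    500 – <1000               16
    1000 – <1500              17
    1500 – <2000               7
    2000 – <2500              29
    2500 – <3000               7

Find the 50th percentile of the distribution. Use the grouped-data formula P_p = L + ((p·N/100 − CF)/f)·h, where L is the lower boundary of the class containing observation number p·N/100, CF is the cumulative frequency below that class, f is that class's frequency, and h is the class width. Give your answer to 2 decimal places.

N = 76; target position k = 50/100 · 76 = 38.
Cumulative frequencies: 16, 33, 40, 69, 76.
Observation 38 falls in the class 1500 – <2000.
L = 1500, CF = 33, f = 7, h = 500.
P50 = 1500 + ((38 − 33)/7)·500 = 1500 + 357.143 = 1857.14.

1857.14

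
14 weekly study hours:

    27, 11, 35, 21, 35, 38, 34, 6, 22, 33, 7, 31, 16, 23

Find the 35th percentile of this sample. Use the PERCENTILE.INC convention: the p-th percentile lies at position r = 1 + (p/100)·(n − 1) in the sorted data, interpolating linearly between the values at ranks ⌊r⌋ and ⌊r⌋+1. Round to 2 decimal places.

Sorted: 6, 7, 11, 16, 21, 22, 23, 27, 31, 33, 34, 35, 35, 38.
n = 14.
r = 1 + (35/100)·(14 − 1) = 1 + 4.55 = 5.55.
Rank 5 is 21 and rank 6 is 22.
Interpolate: 21 + 0.55·(22 − 21) = 21 + 0.55·1 = 21.55.

21.55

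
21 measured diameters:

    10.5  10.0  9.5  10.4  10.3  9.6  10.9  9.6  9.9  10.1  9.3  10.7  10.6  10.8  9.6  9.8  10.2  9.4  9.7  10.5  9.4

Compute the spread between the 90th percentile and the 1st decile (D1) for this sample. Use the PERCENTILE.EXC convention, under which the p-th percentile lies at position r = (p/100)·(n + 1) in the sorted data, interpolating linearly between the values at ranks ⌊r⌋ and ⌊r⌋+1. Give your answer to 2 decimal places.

Sorted: 9.3, 9.4, 9.4, 9.5, 9.6, 9.6, 9.6, 9.7, 9.8, 9.9, 10.0, 10.1, 10.2, 10.3, 10.4, 10.5, 10.5, 10.6, 10.7, 10.8, 10.9.
n = 21.
P10: r = 2.2; ranks 2–3 are 9.4, 9.4; interpolating gives 9.4.
P90: r = 19.8; ranks 19–20 are 10.7, 10.8; interpolating gives 10.78.
Difference: 10.78 − 9.4 = 1.38.

1.38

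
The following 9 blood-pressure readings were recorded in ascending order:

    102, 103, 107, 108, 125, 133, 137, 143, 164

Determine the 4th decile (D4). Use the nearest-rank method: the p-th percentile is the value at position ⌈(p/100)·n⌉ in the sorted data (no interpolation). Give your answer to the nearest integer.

n = 9.
Position = ⌈40/100 · 9⌉ = ⌈3.6⌉ = 4.
The value at rank 4 is 108.

108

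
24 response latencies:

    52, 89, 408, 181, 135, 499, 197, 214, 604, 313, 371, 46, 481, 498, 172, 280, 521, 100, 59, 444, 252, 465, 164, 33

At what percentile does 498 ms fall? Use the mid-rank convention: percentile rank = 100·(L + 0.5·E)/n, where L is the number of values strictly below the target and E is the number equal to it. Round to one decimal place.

Sorted: 33, 46, 52, 59, 89, 100, 135, 164, 172, 181, 197, 214, 252, 280, 313, 371, 408, 444, 465, 481, 498, 499, 521, 604.
Count below 498: L = 20; count equal: E = 1; n = 24.
Percentile rank = 100·(20 + 0.5·1)/24 = 100·20.5/24 = 85.42.

85.4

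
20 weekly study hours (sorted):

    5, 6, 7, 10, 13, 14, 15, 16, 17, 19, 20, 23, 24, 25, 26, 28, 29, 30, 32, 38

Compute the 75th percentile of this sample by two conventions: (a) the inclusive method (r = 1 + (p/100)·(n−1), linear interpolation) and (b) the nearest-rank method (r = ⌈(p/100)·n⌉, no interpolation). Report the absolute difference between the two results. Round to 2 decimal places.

n = 20.
(a) r = 15.25; between ranks 15 (26) and 16 (28): 26.5.
(b) the nearest-rank method: rank 15 → 26.
|26.5 − 26| = 0.5.

0.50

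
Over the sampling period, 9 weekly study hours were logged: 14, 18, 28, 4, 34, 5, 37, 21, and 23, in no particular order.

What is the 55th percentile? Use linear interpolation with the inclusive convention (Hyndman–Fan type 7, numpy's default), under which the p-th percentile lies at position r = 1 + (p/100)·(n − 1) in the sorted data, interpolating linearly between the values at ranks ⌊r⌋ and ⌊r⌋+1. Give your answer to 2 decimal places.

Sorted: 4, 5, 14, 18, 21, 23, 28, 34, 37.
n = 9.
r = 1 + (55/100)·(9 − 1) = 1 + 4.4 = 5.4.
Rank 5 is 21 and rank 6 is 23.
Interpolate: 21 + 0.4·(23 − 21) = 21 + 0.4·2 = 21.8.

21.80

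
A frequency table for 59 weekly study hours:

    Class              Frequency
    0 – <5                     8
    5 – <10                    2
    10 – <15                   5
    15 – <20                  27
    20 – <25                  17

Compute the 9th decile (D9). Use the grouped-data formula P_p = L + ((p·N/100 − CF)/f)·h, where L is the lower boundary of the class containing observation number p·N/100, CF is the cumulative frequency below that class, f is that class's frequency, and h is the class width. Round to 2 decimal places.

23.26

N = 59; target position k = 90/100 · 59 = 53.1.
Cumulative frequencies: 8, 10, 15, 42, 59.
Observation 53.1 falls in the class 20 – <25.
L = 20, CF = 42, f = 17, h = 5.
P90 = 20 + ((53.1 − 42)/17)·5 = 20 + 3.26471 = 23.2647.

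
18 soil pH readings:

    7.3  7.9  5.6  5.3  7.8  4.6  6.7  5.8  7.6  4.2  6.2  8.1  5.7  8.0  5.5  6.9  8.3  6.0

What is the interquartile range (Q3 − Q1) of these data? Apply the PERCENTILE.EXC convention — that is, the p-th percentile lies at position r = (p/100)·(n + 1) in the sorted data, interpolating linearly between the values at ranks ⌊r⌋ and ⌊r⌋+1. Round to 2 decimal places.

2.25

Sorted: 4.2, 4.6, 5.3, 5.5, 5.6, 5.7, 5.8, 6.0, 6.2, 6.7, 6.9, 7.3, 7.6, 7.8, 7.9, 8.0, 8.1, 8.3.
n = 18.
P25: r = 4.75; ranks 4–5 are 5.5, 5.6; interpolating gives 5.575.
P75: r = 14.25; ranks 14–15 are 7.8, 7.9; interpolating gives 7.825.
Difference: 7.825 − 5.575 = 2.25.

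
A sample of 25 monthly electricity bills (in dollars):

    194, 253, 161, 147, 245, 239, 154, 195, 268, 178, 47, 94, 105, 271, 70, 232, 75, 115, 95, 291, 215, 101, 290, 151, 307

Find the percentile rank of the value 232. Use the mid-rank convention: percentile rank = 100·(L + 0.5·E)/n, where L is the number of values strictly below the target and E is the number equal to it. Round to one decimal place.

Sorted: 47, 70, 75, 94, 95, 101, 105, 115, 147, 151, 154, 161, 178, 194, 195, 215, 232, 239, 245, 253, 268, 271, 290, 291, 307.
Count below 232: L = 16; count equal: E = 1; n = 25.
Percentile rank = 100·(16 + 0.5·1)/25 = 100·16.5/25 = 66.

66.0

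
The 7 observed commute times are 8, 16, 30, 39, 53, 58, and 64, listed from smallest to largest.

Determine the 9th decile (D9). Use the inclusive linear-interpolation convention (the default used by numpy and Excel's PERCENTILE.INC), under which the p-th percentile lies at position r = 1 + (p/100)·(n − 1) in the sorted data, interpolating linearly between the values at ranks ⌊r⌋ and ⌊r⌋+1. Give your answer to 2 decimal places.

60.40

n = 7.
r = 1 + (90/100)·(7 − 1) = 1 + 5.4 = 6.4.
Rank 6 is 58 and rank 7 is 64.
Interpolate: 58 + 0.4·(64 − 58) = 58 + 0.4·6 = 60.4.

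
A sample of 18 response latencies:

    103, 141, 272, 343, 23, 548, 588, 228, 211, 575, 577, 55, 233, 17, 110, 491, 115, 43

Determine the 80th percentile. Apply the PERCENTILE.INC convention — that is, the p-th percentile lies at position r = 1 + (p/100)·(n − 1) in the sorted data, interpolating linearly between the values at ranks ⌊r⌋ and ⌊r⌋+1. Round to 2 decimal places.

525.20

Sorted: 17, 23, 43, 55, 103, 110, 115, 141, 211, 228, 233, 272, 343, 491, 548, 575, 577, 588.
n = 18.
r = 1 + (80/100)·(18 − 1) = 1 + 13.6 = 14.6.
Rank 14 is 491 and rank 15 is 548.
Interpolate: 491 + 0.6·(548 − 491) = 491 + 0.6·57 = 525.2.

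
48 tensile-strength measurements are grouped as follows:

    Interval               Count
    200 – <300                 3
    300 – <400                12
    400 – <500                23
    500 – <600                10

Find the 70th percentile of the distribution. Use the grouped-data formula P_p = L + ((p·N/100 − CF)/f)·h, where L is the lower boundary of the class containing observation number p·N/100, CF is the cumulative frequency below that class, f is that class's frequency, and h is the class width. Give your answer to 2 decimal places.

480.87

N = 48; target position k = 70/100 · 48 = 33.6.
Cumulative frequencies: 3, 15, 38, 48.
Observation 33.6 falls in the class 400 – <500.
L = 400, CF = 15, f = 23, h = 100.
P70 = 400 + ((33.6 − 15)/23)·100 = 400 + 80.8696 = 480.87.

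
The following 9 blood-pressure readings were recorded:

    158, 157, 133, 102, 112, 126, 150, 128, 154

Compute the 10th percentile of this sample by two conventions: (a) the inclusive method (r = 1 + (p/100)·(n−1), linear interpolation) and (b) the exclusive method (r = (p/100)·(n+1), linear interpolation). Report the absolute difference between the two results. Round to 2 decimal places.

Sorted: 102, 112, 126, 128, 133, 150, 154, 157, 158.
n = 9.
(a) r = 1.8; between ranks 1 (102) and 2 (112): 110.
(b) r = 1 → value at rank 1 = 102.
|110 − 102| = 8.

8.00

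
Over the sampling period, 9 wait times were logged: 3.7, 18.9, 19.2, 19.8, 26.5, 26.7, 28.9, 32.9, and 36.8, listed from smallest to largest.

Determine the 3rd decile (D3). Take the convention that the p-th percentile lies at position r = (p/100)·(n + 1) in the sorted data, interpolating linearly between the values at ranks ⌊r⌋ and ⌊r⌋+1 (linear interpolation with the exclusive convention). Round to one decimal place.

n = 9.
r = (30/100)·(9 + 1) = 3.
r is an integer, so P30 is the value at rank 3: 19.2.

19.2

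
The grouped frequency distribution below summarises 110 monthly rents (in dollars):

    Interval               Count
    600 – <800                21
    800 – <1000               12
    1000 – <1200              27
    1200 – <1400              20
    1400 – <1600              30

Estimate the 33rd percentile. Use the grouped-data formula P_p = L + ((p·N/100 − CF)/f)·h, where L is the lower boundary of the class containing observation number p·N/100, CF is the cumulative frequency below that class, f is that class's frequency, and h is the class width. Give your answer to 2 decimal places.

1024.44

N = 110; target position k = 33/100 · 110 = 36.3.
Cumulative frequencies: 21, 33, 60, 80, 110.
Observation 36.3 falls in the class 1000 – <1200.
L = 1000, CF = 33, f = 27, h = 200.
P33 = 1000 + ((36.3 − 33)/27)·200 = 1000 + 24.4444 = 1024.44.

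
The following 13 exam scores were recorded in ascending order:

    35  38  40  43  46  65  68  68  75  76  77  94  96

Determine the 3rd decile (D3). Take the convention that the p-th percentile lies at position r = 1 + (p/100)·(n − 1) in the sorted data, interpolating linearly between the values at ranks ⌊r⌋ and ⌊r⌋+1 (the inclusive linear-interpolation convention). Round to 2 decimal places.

n = 13.
r = 1 + (30/100)·(13 − 1) = 1 + 3.6 = 4.6.
Rank 4 is 43 and rank 5 is 46.
Interpolate: 43 + 0.6·(46 − 43) = 43 + 0.6·3 = 44.8.

44.80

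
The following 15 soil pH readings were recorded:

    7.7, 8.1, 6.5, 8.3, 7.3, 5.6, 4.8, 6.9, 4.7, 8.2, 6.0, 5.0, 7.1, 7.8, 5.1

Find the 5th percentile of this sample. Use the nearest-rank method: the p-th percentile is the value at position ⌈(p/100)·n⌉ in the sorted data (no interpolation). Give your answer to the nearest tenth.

4.7

Sorted: 4.7, 4.8, 5.0, 5.1, 5.6, 6.0, 6.5, 6.9, 7.1, 7.3, 7.7, 7.8, 8.1, 8.2, 8.3.
n = 15.
Position = ⌈5/100 · 15⌉ = ⌈0.75⌉ = 1.
The value at rank 1 is 4.7.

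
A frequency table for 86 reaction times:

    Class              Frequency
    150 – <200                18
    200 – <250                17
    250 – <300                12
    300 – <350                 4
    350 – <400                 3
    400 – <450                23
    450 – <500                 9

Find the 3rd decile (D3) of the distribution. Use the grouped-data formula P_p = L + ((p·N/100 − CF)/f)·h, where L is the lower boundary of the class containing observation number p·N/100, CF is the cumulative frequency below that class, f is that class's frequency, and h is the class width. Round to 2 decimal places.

222.94

N = 86; target position k = 30/100 · 86 = 25.8.
Cumulative frequencies: 18, 35, 47, 51, 54, 77, 86.
Observation 25.8 falls in the class 200 – <250.
L = 200, CF = 18, f = 17, h = 50.
P30 = 200 + ((25.8 − 18)/17)·50 = 200 + 22.9412 = 222.941.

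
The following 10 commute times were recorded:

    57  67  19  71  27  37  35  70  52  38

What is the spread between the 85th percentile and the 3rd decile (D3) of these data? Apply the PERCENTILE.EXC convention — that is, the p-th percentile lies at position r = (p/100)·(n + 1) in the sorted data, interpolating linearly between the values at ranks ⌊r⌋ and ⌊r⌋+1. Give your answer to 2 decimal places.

Sorted: 19, 27, 35, 37, 38, 52, 57, 67, 70, 71.
n = 10.
P30: r = 3.3; ranks 3–4 are 35, 37; interpolating gives 35.6.
P85: r = 9.35; ranks 9–10 are 70, 71; interpolating gives 70.35.
Difference: 70.35 − 35.6 = 34.75.

34.75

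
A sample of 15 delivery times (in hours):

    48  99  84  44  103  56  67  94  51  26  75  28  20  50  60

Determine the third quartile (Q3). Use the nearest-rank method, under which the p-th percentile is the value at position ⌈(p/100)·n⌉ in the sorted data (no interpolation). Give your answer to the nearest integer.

Sorted: 20, 26, 28, 44, 48, 50, 51, 56, 60, 67, 75, 84, 94, 99, 103.
n = 15.
Position = ⌈75/100 · 15⌉ = ⌈11.25⌉ = 12.
The value at rank 12 is 84.

84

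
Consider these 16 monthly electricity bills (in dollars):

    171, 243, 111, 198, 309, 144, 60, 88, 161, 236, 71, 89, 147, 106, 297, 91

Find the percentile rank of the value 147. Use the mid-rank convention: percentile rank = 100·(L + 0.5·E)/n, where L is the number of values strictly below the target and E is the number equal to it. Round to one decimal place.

Sorted: 60, 71, 88, 89, 91, 106, 111, 144, 147, 161, 171, 198, 236, 243, 297, 309.
Count below 147: L = 8; count equal: E = 1; n = 16.
Percentile rank = 100·(8 + 0.5·1)/16 = 100·8.5/16 = 53.12.

53.1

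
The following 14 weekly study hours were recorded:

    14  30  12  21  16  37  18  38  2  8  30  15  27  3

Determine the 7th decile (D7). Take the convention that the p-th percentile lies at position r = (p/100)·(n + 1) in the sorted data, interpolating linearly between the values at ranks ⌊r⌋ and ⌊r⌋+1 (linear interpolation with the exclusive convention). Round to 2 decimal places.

Sorted: 2, 3, 8, 12, 14, 15, 16, 18, 21, 27, 30, 30, 37, 38.
n = 14.
r = (70/100)·(14 + 1) = 10.5.
Rank 10 is 27 and rank 11 is 30.
Interpolate: 27 + 0.5·(30 − 27) = 27 + 0.5·3 = 28.5.

28.50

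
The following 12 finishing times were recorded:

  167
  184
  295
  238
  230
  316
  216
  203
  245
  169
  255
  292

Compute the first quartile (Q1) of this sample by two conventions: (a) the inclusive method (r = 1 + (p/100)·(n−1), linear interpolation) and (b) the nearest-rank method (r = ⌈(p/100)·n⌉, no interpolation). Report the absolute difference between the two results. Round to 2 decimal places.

14.25

Sorted: 167, 169, 184, 203, 216, 230, 238, 245, 255, 292, 295, 316.
n = 12.
(a) r = 3.75; between ranks 3 (184) and 4 (203): 198.25.
(b) the nearest-rank method: rank 3 → 184.
|198.25 − 184| = 14.25.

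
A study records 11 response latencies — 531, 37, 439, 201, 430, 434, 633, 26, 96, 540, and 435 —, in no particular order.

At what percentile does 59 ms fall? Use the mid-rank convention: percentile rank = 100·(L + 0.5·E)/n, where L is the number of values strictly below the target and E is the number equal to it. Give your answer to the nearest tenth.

18.2

Sorted: 26, 37, 96, 201, 430, 434, 435, 439, 531, 540, 633.
Count below 59: L = 2; count equal: E = 0; n = 11.
Percentile rank = 100·(2 + 0.5·0)/11 = 100·2/11 = 18.18.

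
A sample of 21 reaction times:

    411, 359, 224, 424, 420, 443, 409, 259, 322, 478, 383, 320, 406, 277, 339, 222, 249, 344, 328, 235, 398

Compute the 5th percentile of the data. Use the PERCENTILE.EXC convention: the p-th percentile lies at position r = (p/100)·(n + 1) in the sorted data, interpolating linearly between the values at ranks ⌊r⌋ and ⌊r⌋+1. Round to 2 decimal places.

Sorted: 222, 224, 235, 249, 259, 277, 320, 322, 328, 339, 344, 359, 383, 398, 406, 409, 411, 420, 424, 443, 478.
n = 21.
r = (5/100)·(21 + 1) = 1.1.
Rank 1 is 222 and rank 2 is 224.
Interpolate: 222 + 0.1·(224 − 222) = 222 + 0.1·2 = 222.2.

222.20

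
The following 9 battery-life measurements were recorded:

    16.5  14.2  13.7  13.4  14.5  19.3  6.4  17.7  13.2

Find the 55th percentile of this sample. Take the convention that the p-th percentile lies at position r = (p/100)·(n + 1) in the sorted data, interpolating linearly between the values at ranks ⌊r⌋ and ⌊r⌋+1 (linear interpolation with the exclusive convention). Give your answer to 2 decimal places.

Sorted: 6.4, 13.2, 13.4, 13.7, 14.2, 14.5, 16.5, 17.7, 19.3.
n = 9.
r = (55/100)·(9 + 1) = 5.5.
Rank 5 is 14.2 and rank 6 is 14.5.
Interpolate: 14.2 + 0.5·(14.5 − 14.2) = 14.2 + 0.5·0.3 = 14.35.

14.35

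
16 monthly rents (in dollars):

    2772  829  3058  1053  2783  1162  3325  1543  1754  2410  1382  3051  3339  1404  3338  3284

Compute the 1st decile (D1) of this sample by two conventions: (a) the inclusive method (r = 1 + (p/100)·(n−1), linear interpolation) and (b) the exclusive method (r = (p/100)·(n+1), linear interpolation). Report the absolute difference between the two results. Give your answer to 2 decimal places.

Sorted: 829, 1053, 1162, 1382, 1404, 1543, 1754, 2410, 2772, 2783, 3051, 3058, 3284, 3325, 3338, 3339.
n = 16.
(a) r = 2.5; between ranks 2 (1053) and 3 (1162): 1107.5.
(b) r = 1.7; between ranks 1 (829) and 2 (1053): 985.8.
|1107.5 − 985.8| = 121.7.

121.70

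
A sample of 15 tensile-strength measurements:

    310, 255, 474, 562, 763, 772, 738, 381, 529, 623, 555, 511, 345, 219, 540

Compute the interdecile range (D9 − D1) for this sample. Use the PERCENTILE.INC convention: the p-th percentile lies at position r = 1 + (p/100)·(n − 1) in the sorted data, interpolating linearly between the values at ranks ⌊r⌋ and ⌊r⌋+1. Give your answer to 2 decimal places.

476.00

Sorted: 219, 255, 310, 345, 381, 474, 511, 529, 540, 555, 562, 623, 738, 763, 772.
n = 15.
P10: r = 2.4; ranks 2–3 are 255, 310; interpolating gives 277.
P90: r = 13.6; ranks 13–14 are 738, 763; interpolating gives 753.
Difference: 753 − 277 = 476.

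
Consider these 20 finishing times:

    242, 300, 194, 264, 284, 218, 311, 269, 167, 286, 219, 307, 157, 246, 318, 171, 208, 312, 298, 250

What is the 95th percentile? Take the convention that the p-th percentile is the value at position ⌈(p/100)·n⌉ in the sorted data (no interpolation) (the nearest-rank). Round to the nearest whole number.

312

Sorted: 157, 167, 171, 194, 208, 218, 219, 242, 246, 250, 264, 269, 284, 286, 298, 300, 307, 311, 312, 318.
n = 20.
Position = ⌈95/100 · 20⌉ = ⌈19⌉ = 19.
The value at rank 19 is 312.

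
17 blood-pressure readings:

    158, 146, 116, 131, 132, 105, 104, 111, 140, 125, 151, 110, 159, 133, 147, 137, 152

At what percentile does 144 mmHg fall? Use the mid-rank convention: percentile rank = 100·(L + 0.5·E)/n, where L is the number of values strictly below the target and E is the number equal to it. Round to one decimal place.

64.7

Sorted: 104, 105, 110, 111, 116, 125, 131, 132, 133, 137, 140, 146, 147, 151, 152, 158, 159.
Count below 144: L = 11; count equal: E = 0; n = 17.
Percentile rank = 100·(11 + 0.5·0)/17 = 100·11/17 = 64.71.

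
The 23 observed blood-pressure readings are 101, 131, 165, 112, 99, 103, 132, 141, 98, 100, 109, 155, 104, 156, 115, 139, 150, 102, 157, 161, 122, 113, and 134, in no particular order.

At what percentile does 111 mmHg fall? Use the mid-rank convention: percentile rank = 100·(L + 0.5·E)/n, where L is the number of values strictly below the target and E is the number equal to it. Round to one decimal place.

Sorted: 98, 99, 100, 101, 102, 103, 104, 109, 112, 113, 115, 122, 131, 132, 134, 139, 141, 150, 155, 156, 157, 161, 165.
Count below 111: L = 8; count equal: E = 0; n = 23.
Percentile rank = 100·(8 + 0.5·0)/23 = 100·8/23 = 34.78.

34.8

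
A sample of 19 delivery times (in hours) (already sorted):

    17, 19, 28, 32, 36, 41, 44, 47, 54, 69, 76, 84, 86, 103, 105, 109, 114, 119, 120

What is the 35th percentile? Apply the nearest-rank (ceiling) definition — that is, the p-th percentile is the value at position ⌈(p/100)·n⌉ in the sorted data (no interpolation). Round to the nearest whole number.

n = 19.
Position = ⌈35/100 · 19⌉ = ⌈6.65⌉ = 7.
The value at rank 7 is 44.

44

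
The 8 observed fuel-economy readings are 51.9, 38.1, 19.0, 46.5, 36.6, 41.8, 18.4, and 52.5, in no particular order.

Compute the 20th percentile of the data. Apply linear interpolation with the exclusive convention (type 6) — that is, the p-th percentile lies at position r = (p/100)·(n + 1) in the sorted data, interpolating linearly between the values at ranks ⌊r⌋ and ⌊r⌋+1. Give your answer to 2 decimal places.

Sorted: 18.4, 19.0, 36.6, 38.1, 41.8, 46.5, 51.9, 52.5.
n = 8.
r = (20/100)·(8 + 1) = 1.8.
Rank 1 is 18.4 and rank 2 is 19.0.
Interpolate: 18.4 + 0.8·(19.0 − 18.4) = 18.4 + 0.8·0.6 = 18.88.

18.88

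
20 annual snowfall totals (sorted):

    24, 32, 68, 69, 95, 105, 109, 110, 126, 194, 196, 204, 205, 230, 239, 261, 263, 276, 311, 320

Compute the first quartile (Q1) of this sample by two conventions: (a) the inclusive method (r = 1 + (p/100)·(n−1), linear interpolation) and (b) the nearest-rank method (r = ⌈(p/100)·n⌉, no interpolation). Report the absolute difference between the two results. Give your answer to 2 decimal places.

n = 20.
(a) r = 5.75; between ranks 5 (95) and 6 (105): 102.5.
(b) the nearest-rank method: rank 5 → 95.
|102.5 − 95| = 7.5.

7.50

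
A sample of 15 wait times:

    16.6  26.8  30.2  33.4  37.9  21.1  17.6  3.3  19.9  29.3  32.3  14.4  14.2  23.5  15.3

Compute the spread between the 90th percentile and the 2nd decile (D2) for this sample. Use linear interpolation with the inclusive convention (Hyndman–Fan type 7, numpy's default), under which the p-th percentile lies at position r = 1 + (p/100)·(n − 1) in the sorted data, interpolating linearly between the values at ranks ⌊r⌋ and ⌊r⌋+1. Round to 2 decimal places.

17.84

Sorted: 3.3, 14.2, 14.4, 15.3, 16.6, 17.6, 19.9, 21.1, 23.5, 26.8, 29.3, 30.2, 32.3, 33.4, 37.9.
n = 15.
P20: r = 3.8; ranks 3–4 are 14.4, 15.3; interpolating gives 15.12.
P90: r = 13.6; ranks 13–14 are 32.3, 33.4; interpolating gives 32.96.
Difference: 32.96 − 15.12 = 17.84.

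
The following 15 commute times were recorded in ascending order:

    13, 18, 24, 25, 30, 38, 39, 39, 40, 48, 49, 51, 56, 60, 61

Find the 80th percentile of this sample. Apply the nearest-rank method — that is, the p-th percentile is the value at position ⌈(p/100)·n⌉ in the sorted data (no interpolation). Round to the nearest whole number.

n = 15.
Position = ⌈80/100 · 15⌉ = ⌈12⌉ = 12.
The value at rank 12 is 51.

51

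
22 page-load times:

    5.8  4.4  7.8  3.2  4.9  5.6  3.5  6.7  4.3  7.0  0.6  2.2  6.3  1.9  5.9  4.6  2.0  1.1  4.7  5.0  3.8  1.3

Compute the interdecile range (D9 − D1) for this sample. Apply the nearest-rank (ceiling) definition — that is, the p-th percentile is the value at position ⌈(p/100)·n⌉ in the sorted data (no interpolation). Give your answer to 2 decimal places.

Sorted: 0.6, 1.1, 1.3, 1.9, 2.0, 2.2, 3.2, 3.5, 3.8, 4.3, 4.4, 4.6, 4.7, 4.9, 5.0, 5.6, 5.8, 5.9, 6.3, 6.7, 7.0, 7.8.
n = 22.
P10: rank ⌈10/100·22⌉ = 3 → 1.3.
P90: rank ⌈90/100·22⌉ = 20 → 6.7.
Difference: 6.7 − 1.3 = 5.4.

5.40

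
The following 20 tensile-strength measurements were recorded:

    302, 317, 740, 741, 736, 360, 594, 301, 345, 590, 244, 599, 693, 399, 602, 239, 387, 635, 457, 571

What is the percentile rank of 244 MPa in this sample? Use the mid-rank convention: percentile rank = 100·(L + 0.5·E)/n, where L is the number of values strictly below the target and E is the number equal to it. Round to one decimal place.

7.5

Sorted: 239, 244, 301, 302, 317, 345, 360, 387, 399, 457, 571, 590, 594, 599, 602, 635, 693, 736, 740, 741.
Count below 244: L = 1; count equal: E = 1; n = 20.
Percentile rank = 100·(1 + 0.5·1)/20 = 100·1.5/20 = 7.5.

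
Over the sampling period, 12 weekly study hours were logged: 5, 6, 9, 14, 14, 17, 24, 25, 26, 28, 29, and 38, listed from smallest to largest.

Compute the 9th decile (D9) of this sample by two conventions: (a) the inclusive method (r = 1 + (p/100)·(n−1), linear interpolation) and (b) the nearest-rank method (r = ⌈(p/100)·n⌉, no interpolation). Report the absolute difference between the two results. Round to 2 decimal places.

n = 12.
(a) r = 10.9; between ranks 10 (28) and 11 (29): 28.9.
(b) the nearest-rank method: rank 11 → 29.
|28.9 − 29| = 0.1.

0.10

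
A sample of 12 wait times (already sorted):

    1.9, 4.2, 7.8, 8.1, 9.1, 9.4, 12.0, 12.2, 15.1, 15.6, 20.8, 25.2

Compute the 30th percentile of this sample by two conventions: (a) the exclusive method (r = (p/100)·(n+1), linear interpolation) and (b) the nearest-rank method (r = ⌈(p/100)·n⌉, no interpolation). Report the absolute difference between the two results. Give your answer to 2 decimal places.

n = 12.
(a) r = 3.9; between ranks 3 (7.8) and 4 (8.1): 8.07.
(b) the nearest-rank method: rank 4 → 8.1.
|8.07 − 8.1| = 0.03.

0.03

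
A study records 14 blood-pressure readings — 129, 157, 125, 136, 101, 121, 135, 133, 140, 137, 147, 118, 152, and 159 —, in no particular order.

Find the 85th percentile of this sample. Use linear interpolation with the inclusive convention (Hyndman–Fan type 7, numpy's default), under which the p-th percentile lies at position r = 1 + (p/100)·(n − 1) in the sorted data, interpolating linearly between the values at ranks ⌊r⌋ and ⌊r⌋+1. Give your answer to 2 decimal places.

Sorted: 101, 118, 121, 125, 129, 133, 135, 136, 137, 140, 147, 152, 157, 159.
n = 14.
r = 1 + (85/100)·(14 − 1) = 1 + 11.05 = 12.05.
Rank 12 is 152 and rank 13 is 157.
Interpolate: 152 + 0.05·(157 − 152) = 152 + 0.05·5 = 152.25.

152.25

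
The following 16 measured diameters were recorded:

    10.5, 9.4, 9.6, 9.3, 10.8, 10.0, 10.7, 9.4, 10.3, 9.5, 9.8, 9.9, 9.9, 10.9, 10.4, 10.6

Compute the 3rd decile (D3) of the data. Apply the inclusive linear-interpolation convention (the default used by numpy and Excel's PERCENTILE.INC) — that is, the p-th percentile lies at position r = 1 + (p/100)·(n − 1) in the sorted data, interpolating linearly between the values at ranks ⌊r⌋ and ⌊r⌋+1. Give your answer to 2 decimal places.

Sorted: 9.3, 9.4, 9.4, 9.5, 9.6, 9.8, 9.9, 9.9, 10.0, 10.3, 10.4, 10.5, 10.6, 10.7, 10.8, 10.9.
n = 16.
r = 1 + (30/100)·(16 − 1) = 1 + 4.5 = 5.5.
Rank 5 is 9.6 and rank 6 is 9.8.
Interpolate: 9.6 + 0.5·(9.8 − 9.6) = 9.6 + 0.5·0.2 = 9.7.

9.70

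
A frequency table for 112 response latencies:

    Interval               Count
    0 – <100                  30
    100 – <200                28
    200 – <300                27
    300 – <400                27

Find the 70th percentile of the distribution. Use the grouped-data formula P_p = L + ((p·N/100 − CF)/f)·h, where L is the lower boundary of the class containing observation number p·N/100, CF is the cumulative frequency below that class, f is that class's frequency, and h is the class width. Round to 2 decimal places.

N = 112; target position k = 70/100 · 112 = 78.4.
Cumulative frequencies: 30, 58, 85, 112.
Observation 78.4 falls in the class 200 – <300.
L = 200, CF = 58, f = 27, h = 100.
P70 = 200 + ((78.4 − 58)/27)·100 = 200 + 75.5556 = 275.556.

275.56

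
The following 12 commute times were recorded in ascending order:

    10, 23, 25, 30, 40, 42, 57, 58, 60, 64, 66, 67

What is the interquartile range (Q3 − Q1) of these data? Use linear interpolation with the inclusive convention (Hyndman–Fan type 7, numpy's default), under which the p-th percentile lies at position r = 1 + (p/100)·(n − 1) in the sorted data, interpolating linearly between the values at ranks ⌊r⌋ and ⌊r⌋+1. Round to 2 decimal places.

32.25

n = 12.
P25: r = 3.75; ranks 3–4 are 25, 30; interpolating gives 28.75.
P75: r = 9.25; ranks 9–10 are 60, 64; interpolating gives 61.
Difference: 61 − 28.75 = 32.25.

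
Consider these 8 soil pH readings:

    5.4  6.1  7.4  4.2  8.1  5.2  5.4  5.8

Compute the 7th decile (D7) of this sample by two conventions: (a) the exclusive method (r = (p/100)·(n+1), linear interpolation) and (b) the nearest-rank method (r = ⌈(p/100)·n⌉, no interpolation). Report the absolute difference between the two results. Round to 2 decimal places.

Sorted: 4.2, 5.2, 5.4, 5.4, 5.8, 6.1, 7.4, 8.1.
n = 8.
(a) r = 6.3; between ranks 6 (6.1) and 7 (7.4): 6.49.
(b) the nearest-rank method: rank 6 → 6.1.
|6.49 − 6.1| = 0.39.

0.39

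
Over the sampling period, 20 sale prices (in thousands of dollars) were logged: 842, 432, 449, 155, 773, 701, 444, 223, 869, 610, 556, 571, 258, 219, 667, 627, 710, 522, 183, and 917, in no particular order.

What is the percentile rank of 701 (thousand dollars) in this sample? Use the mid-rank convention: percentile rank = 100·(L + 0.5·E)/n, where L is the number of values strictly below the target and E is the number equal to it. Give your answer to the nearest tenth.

72.5

Sorted: 155, 183, 219, 223, 258, 432, 444, 449, 522, 556, 571, 610, 627, 667, 701, 710, 773, 842, 869, 917.
Count below 701: L = 14; count equal: E = 1; n = 20.
Percentile rank = 100·(14 + 0.5·1)/20 = 100·14.5/20 = 72.5.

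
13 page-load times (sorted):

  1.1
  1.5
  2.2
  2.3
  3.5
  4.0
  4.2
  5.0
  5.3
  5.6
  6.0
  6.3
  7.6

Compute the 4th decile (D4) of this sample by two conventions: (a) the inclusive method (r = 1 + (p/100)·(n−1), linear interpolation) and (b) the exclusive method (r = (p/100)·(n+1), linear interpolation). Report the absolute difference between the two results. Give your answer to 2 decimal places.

0.10

n = 13.
(a) r = 5.8; between ranks 5 (3.5) and 6 (4.0): 3.9.
(b) r = 5.6; between ranks 5 (3.5) and 6 (4.0): 3.8.
|3.9 − 3.8| = 0.1.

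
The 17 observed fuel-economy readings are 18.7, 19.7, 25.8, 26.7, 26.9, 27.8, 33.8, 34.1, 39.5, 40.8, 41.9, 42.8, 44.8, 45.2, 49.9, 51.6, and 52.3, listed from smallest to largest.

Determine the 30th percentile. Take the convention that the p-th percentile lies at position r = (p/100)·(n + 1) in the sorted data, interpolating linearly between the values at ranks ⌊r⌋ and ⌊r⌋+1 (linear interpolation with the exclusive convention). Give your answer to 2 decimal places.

27.26

n = 17.
r = (30/100)·(17 + 1) = 5.4.
Rank 5 is 26.9 and rank 6 is 27.8.
Interpolate: 26.9 + 0.4·(27.8 − 26.9) = 26.9 + 0.4·0.9 = 27.26.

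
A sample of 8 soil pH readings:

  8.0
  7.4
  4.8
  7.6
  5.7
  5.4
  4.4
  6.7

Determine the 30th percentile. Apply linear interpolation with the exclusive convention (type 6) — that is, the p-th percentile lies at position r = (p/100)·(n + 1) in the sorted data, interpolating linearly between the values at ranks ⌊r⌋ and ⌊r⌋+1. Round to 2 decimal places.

5.22

Sorted: 4.4, 4.8, 5.4, 5.7, 6.7, 7.4, 7.6, 8.0.
n = 8.
r = (30/100)·(8 + 1) = 2.7.
Rank 2 is 4.8 and rank 3 is 5.4.
Interpolate: 4.8 + 0.7·(5.4 − 4.8) = 4.8 + 0.7·0.6 = 5.22.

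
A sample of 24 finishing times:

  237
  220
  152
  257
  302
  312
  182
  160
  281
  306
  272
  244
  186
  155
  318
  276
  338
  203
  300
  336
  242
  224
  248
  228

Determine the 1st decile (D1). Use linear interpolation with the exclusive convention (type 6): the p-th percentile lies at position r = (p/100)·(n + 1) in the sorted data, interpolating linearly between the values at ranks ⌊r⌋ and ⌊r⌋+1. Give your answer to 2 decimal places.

Sorted: 152, 155, 160, 182, 186, 203, 220, 224, 228, 237, 242, 244, 248, 257, 272, 276, 281, 300, 302, 306, 312, 318, 336, 338.
n = 24.
r = (10/100)·(24 + 1) = 2.5.
Rank 2 is 155 and rank 3 is 160.
Interpolate: 155 + 0.5·(160 − 155) = 155 + 0.5·5 = 157.5.

157.50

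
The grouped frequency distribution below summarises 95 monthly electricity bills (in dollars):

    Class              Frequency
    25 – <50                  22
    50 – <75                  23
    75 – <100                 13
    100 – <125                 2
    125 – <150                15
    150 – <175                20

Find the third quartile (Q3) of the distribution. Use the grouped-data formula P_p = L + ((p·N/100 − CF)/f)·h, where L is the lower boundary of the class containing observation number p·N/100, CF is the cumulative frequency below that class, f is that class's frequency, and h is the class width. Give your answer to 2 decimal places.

N = 95; target position k = 75/100 · 95 = 71.25.
Cumulative frequencies: 22, 45, 58, 60, 75, 95.
Observation 71.25 falls in the class 125 – <150.
L = 125, CF = 60, f = 15, h = 25.
P75 = 125 + ((71.25 − 60)/15)·25 = 125 + 18.75 = 143.75.

143.75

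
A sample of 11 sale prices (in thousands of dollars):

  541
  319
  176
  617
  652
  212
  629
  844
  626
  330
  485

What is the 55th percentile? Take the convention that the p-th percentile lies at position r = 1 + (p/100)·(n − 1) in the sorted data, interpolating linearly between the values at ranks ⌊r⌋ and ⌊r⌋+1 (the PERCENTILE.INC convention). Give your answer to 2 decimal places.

579.00

Sorted: 176, 212, 319, 330, 485, 541, 617, 626, 629, 652, 844.
n = 11.
r = 1 + (55/100)·(11 − 1) = 1 + 5.5 = 6.5.
Rank 6 is 541 and rank 7 is 617.
Interpolate: 541 + 0.5·(617 − 541) = 541 + 0.5·76 = 579.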